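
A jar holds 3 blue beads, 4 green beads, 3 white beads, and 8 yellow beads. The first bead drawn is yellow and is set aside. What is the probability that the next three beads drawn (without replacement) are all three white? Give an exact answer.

1/680

After the first draw, 3 of the remaining 17 beads are white.
P = 3/17 × 2/16 × 1/15 = 6/4080 = 1/680.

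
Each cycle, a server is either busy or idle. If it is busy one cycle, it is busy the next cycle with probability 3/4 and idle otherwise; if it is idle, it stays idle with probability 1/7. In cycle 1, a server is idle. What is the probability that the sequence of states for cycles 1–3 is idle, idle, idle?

1/49

Cycle 1 is given. For each transition, use the conditional probability from the current state:
P(idle | idle) = 1/7; P(idle | idle) = 1/7.
P = 1/7 × 1/7 = 1/49.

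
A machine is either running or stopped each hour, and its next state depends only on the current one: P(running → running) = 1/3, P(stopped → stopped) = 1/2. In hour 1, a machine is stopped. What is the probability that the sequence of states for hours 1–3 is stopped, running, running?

Hour 1 is given. For each transition, use the conditional probability from the current state:
P(running | stopped) = 1/2; P(running | running) = 1/3.
P = 1/2 × 1/3 = 1/6.

1/6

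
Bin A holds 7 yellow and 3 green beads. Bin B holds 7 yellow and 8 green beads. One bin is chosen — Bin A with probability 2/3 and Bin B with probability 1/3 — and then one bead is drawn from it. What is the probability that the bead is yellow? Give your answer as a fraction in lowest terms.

From Bin A: P(yellow) = 7/10.
From Bin B: P(yellow) = 7/15.
Total probability = (2/3)(7/10) + (1/3)(7/15) = 28/45.

28/45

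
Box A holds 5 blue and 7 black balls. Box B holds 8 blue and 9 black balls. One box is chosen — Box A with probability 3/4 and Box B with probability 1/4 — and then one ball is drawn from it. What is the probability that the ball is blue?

117/272

From Box A: P(blue) = 5/12.
From Box B: P(blue) = 8/17.
Total probability = (3/4)(5/12) + (1/4)(8/17) = 117/272.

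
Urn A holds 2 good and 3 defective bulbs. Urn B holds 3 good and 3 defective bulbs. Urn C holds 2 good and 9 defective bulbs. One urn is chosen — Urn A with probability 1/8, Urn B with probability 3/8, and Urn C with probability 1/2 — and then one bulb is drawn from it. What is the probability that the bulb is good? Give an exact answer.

289/880

From Urn A: P(good) = 2/5.
From Urn B: P(good) = 3/6.
From Urn C: P(good) = 2/11.
Total probability = (1/8)(2/5) + (3/8)(3/6) + (1/2)(2/11) = 289/880.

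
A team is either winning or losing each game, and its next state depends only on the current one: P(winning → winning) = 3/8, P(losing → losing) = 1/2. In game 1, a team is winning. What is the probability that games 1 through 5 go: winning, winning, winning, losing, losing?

45/1024

Game 1 is given. For each transition, use the conditional probability from the current state:
P(winning | winning) = 3/8; P(winning | winning) = 3/8; P(losing | winning) = 5/8; P(losing | losing) = 1/2.
P = 3/8 × 3/8 × 5/8 × 1/2 = 45/1024.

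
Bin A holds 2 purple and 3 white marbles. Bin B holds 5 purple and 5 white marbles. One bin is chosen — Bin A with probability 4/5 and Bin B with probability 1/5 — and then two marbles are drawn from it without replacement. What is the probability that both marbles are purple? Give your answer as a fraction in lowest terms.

28/225

From Bin A: P(both purple) = (2/5)(1/4) = 1/10.
From Bin B: P(both purple) = (5/10)(4/9) = 2/9.
Total probability = (4/5)(1/10) + (1/5)(2/9) = 28/225.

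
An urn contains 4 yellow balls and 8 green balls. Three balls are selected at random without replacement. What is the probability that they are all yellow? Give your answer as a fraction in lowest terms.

P = 4/12 × 3/11 × 2/10 = 24/1320 = 1/55.

1/55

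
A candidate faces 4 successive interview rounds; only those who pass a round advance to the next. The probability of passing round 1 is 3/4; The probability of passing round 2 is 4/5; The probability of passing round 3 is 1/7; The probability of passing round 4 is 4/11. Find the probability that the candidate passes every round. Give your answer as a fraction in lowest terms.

Each stage is reached only if all earlier stages succeed, so
P = 3/4 × 4/5 × 1/7 × 4/11 = 48/1540 = 12/385.

12/385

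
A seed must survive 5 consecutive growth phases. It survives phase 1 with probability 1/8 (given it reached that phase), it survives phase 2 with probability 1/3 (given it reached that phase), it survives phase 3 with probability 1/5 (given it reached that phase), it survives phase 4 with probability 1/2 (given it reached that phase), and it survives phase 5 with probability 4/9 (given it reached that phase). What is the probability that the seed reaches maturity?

Multiplying along the chain,
P = 1/8 × 1/3 × 1/5 × 1/2 × 4/9 = 4/2160 = 1/540.

1/540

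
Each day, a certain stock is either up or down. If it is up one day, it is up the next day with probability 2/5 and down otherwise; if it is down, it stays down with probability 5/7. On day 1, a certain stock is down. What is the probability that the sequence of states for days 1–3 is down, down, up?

Day 1 is given. For each transition, use the conditional probability from the current state:
P(down | down) = 5/7; P(up | down) = 2/7.
P = 5/7 × 2/7 = 10/49.

10/49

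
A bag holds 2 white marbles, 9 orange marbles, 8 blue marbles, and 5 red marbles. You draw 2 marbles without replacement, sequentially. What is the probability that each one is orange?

P(every draw is orange) = 9/24 × 8/23 = 72/552 = 3/23.

3/23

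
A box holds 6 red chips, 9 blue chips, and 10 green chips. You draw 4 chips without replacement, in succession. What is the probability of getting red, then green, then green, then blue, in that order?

81/5060

Multiply the probability of each draw given the previous ones:
P = 6/25 × 10/24 × 9/23 × 9/22 = 4860/303600 = 81/5060.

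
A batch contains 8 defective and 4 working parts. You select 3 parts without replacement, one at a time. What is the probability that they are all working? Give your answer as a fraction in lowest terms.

P = 4/12 × 3/11 × 2/10 = 24/1320 = 1/55.

1/55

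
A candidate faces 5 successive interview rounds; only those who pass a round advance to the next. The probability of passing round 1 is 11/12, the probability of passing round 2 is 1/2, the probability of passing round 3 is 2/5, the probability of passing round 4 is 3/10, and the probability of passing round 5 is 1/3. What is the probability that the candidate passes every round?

Multiplying along the chain,
P = 11/12 × 1/2 × 2/5 × 3/10 × 1/3 = 66/3600 = 11/600.

11/600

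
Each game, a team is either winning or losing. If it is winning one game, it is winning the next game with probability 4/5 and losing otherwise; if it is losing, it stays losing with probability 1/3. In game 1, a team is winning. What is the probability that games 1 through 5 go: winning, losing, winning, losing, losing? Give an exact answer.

Game 1 is given. For each transition, use the conditional probability from the current state:
P(losing | winning) = 1/5; P(winning | losing) = 2/3; P(losing | winning) = 1/5; P(losing | losing) = 1/3.
P = 1/5 × 2/3 × 1/5 × 1/3 = 2/225.

2/225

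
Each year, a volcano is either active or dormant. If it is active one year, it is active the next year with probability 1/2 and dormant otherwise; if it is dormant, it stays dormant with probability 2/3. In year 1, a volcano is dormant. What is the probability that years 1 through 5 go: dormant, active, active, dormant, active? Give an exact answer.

1/36

Year 1 is given. For each transition, use the conditional probability from the current state:
P(active | dormant) = 1/3; P(active | active) = 1/2; P(dormant | active) = 1/2; P(active | dormant) = 1/3.
P = 1/3 × 1/2 × 1/2 × 1/3 = 1/36.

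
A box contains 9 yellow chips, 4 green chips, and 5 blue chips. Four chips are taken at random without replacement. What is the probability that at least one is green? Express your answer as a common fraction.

2059/3060

P(no green) = 14/18 × 13/17 × 12/16 × 11/15 = 24024/73440 = 1001/3060.
P(at least one) = 1 − 1001/3060 = 2059/3060.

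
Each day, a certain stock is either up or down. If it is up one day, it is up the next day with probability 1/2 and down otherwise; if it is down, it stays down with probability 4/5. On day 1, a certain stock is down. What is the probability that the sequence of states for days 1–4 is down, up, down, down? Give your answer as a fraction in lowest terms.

2/25

Day 1 is given. For each transition, use the conditional probability from the current state:
P(up | down) = 1/5; P(down | up) = 1/2; P(down | down) = 4/5.
P = 1/5 × 1/2 × 4/5 = 4/50 = 2/25.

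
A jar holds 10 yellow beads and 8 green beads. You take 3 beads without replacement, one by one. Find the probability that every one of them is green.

7/102

P(all green) = 8/18 × 7/17 × 6/16 = 336/4896 = 7/102.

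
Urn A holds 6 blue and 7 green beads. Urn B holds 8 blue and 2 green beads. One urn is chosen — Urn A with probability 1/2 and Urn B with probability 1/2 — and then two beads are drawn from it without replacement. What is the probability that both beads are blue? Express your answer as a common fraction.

953/2340

From Urn A: P(both blue) = (6/13)(5/12) = 5/26.
From Urn B: P(both blue) = (8/10)(7/9) = 28/45.
Total probability = (1/2)(5/26) + (1/2)(28/45) = 953/2340.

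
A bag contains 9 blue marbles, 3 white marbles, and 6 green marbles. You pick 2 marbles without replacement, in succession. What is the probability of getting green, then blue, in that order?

3/17

Chain rule:
P = 6/18 × 9/17 = 54/306 = 3/17.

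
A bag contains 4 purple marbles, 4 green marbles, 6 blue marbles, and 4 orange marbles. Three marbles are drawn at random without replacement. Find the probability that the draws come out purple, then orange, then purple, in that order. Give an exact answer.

Multiply the probability of each draw given the previous ones:
P = 4/18 × 4/17 × 3/16 = 48/4896 = 1/102.

1/102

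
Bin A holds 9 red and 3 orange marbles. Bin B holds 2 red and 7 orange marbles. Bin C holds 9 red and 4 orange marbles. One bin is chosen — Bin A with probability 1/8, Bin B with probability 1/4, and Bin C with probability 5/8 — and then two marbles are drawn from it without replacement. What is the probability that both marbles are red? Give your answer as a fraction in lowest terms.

From Bin A: P(both red) = (9/12)(8/11) = 6/11.
From Bin B: P(both red) = (2/9)(1/8) = 1/36.
From Bin C: P(both red) = (9/13)(8/12) = 6/13.
Total probability = (1/8)(6/11) + (1/4)(1/36) + (5/8)(6/13) = 7487/20592.

7487/20592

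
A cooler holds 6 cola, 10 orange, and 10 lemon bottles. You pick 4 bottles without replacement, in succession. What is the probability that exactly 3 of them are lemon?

One ordering (lemon drawn first) has probability 10/26 × 9/25 × 8/24 × 16/23 = 11520/358800 = 48/1495.
There are C(4,3) = 4 such orderings, each equally likely, so P = 4 × 48/1495 = 192/1495.

192/1495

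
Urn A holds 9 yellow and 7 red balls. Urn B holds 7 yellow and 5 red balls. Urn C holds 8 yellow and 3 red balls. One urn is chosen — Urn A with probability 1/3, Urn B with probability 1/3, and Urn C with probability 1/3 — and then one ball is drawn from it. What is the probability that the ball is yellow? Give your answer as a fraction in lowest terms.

989/1584

From Urn A: P(yellow) = 9/16.
From Urn B: P(yellow) = 7/12.
From Urn C: P(yellow) = 8/11.
Total probability = (1/3)(9/16) + (1/3)(7/12) + (1/3)(8/11) = 989/1584.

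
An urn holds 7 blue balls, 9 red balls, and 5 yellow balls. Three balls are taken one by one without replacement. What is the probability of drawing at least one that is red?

111/133

P(no red) = 12/21 × 11/20 × 10/19 = 1320/7980 = 22/133.
P(at least one) = 1 − 22/133 = 111/133.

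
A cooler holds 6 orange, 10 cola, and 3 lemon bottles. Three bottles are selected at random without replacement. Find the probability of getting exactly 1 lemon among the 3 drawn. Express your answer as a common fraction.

120/323

One ordering (lemon drawn first) has probability 3/19 × 16/18 × 15/17 = 720/5814 = 40/323.
There are C(3,1) = 3 such orderings, each equally likely, so P = 3 × 40/323 = 120/323.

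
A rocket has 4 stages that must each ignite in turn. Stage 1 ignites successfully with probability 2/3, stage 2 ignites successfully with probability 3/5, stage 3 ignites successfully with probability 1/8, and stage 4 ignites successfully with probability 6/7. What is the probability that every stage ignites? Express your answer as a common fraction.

Multiplying along the chain,
P = 2/3 × 3/5 × 1/8 × 6/7 = 36/840 = 3/70.

3/70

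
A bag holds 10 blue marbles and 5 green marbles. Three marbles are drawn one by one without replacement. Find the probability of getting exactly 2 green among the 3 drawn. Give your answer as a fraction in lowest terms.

20/91

One ordering (green drawn first) has probability 5/15 × 4/14 × 10/13 = 200/2730 = 20/273.
There are C(3,2) = 3 such orderings, each equally likely, so P = 3 × 20/273 = 20/91.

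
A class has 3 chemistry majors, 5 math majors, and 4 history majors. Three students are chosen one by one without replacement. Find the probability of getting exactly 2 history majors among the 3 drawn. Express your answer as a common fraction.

12/55

One ordering (history majors drawn first) has probability 4/12 × 3/11 × 8/10 = 96/1320 = 4/55.
There are C(3,2) = 3 such orderings, each equally likely, so P = 3 × 4/55 = 12/55.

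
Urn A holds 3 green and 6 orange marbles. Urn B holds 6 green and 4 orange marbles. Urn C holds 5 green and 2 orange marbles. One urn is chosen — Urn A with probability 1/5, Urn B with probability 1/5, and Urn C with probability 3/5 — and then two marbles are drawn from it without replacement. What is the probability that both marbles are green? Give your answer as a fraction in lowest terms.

31/84

From Urn A: P(both green) = (3/9)(2/8) = 1/12.
From Urn B: P(both green) = (6/10)(5/9) = 1/3.
From Urn C: P(both green) = (5/7)(4/6) = 10/21.
Total probability = (1/5)(1/12) + (1/5)(1/3) + (3/5)(10/21) = 31/84.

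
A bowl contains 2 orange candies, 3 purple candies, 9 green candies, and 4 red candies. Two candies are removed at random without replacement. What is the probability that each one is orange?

P(all orange) = 2/18 × 1/17 = 2/306 = 1/153.

1/153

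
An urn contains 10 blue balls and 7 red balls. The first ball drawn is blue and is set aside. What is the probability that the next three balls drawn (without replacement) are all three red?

After the first draw, 7 of the remaining 16 balls are red.
P = 7/16 × 6/15 × 5/14 = 210/3360 = 1/16.

1/16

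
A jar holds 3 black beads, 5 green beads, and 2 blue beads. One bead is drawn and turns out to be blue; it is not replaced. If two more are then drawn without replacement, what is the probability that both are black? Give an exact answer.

1/12

After the first draw, 3 of the remaining 9 beads are black.
P = 3/9 × 2/8 = 6/72 = 1/12.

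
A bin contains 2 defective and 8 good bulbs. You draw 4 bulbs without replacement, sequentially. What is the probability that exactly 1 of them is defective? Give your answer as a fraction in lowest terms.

One ordering (defective drawn first) has probability 2/10 × 8/9 × 7/8 × 6/7 = 672/5040 = 2/15.
There are C(4,1) = 4 such orderings, each equally likely, so P = 4 × 2/15 = 8/15.

8/15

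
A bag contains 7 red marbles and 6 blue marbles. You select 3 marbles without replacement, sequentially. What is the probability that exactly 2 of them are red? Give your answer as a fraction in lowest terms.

One ordering (red drawn first) has probability 7/13 × 6/12 × 6/11 = 252/1716 = 21/143.
There are C(3,2) = 3 such orderings, each equally likely, so P = 3 × 21/143 = 63/143.

63/143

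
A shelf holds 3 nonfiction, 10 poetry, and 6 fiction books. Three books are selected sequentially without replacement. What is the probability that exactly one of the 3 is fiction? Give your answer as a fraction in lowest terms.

156/323

One ordering (fiction drawn first) has probability 6/19 × 13/18 × 12/17 = 936/5814 = 52/323.
There are C(3,1) = 3 such orderings, each equally likely, so P = 3 × 52/323 = 156/323.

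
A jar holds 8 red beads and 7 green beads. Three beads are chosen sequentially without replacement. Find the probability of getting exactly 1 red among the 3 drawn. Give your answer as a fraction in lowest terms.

One ordering (red drawn first) has probability 8/15 × 7/14 × 6/13 = 336/2730 = 8/65.
There are C(3,1) = 3 such orderings, each equally likely, so P = 3 × 8/65 = 24/65.

24/65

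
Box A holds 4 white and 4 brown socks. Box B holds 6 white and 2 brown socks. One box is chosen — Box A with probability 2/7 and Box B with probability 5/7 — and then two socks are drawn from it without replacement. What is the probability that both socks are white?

87/196

From Box A: P(both white) = (4/8)(3/7) = 3/14.
From Box B: P(both white) = (6/8)(5/7) = 15/28.
Total probability = (2/7)(3/14) + (5/7)(15/28) = 87/196.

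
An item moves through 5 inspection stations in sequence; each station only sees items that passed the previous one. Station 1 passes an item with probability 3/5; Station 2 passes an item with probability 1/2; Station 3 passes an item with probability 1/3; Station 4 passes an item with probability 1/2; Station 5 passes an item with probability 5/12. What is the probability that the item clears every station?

1/48

Each stage is reached only if all earlier stages succeed, so
P = 3/5 × 1/2 × 1/3 × 1/2 × 5/12 = 15/720 = 1/48.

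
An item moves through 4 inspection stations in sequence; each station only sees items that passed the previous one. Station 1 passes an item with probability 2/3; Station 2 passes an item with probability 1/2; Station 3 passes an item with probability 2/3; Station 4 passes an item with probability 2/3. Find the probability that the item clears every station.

4/27

Multiplying along the chain,
P = 2/3 × 1/2 × 2/3 × 2/3 = 8/54 = 4/27.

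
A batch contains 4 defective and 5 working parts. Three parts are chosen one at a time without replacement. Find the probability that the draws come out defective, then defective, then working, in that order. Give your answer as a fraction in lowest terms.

Each draw changes the counts, so multiply the conditional probabilities along the sequence:
P = 4/9 × 3/8 × 5/7 = 60/504 = 5/42.

5/42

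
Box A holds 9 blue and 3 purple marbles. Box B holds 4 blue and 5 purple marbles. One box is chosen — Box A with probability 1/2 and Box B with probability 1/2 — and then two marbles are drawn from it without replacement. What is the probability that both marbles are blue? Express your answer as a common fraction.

47/132

From Box A: P(both blue) = (9/12)(8/11) = 6/11.
From Box B: P(both blue) = (4/9)(3/8) = 1/6.
Total probability = (1/2)(6/11) + (1/2)(1/6) = 47/132.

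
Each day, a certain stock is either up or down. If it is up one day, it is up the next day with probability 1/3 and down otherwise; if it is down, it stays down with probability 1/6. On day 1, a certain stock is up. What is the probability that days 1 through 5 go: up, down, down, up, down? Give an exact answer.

Day 1 is given. For each transition, use the conditional probability from the current state:
P(down | up) = 2/3; P(down | down) = 1/6; P(up | down) = 5/6; P(down | up) = 2/3.
P = 2/3 × 1/6 × 5/6 × 2/3 = 20/324 = 5/81.

5/81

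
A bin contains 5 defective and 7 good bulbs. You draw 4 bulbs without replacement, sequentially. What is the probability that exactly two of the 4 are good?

One ordering (good drawn first) has probability 7/12 × 6/11 × 5/10 × 4/9 = 840/11880 = 7/99.
There are C(4,2) = 6 such orderings, each equally likely, so P = 6 × 7/99 = 14/33.

14/33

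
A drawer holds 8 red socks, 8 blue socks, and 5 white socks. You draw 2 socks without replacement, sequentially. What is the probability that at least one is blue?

22/35

P(no blue) = 13/21 × 12/20 = 156/420 = 13/35.
P(at least one) = 1 − 13/35 = 22/35.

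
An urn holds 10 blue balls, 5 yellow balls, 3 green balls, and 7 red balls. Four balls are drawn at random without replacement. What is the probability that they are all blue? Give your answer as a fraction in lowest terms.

P(every draw is blue) = 10/25 × 9/24 × 8/23 × 7/22 = 5040/303600 = 21/1265.

21/1265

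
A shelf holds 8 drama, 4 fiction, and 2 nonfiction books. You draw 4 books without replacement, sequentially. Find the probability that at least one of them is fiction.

P(no fiction) = 10/14 × 9/13 × 8/12 × 7/11 = 5040/24024 = 30/143.
P(at least one) = 1 − 30/143 = 113/143.

113/143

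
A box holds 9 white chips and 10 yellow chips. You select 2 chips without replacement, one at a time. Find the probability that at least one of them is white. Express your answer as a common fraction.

14/19

P(no white) = 10/19 × 9/18 = 90/342 = 5/19.
P(at least one) = 1 − 5/19 = 14/19.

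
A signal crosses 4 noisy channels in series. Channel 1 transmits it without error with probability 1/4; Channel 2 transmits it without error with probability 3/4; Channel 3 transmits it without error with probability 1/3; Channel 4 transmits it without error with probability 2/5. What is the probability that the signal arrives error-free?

1/40

The events are sequential, so multiply the conditional probabilities:
P = 1/4 × 3/4 × 1/3 × 2/5 = 6/240 = 1/40.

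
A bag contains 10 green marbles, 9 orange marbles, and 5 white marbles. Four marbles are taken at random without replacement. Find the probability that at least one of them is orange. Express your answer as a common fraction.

P(no orange) = 15/24 × 14/23 × 13/22 × 12/21 = 32760/255024 = 65/506.
P(at least one) = 1 − 65/506 = 441/506.

441/506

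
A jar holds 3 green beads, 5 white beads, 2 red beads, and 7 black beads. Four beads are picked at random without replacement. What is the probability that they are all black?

1/68

P(all black) = 7/17 × 6/16 × 5/15 × 4/14 = 840/57120 = 1/68.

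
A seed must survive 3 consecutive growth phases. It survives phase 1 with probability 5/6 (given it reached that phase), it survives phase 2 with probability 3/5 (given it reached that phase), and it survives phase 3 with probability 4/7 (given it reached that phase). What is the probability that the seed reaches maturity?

The events are sequential, so multiply the conditional probabilities:
P = 5/6 × 3/5 × 4/7 = 60/210 = 2/7.

2/7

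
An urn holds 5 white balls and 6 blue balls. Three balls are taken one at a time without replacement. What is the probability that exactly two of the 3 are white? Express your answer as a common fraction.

One ordering (white drawn first) has probability 5/11 × 4/10 × 6/9 = 120/990 = 4/33.
There are C(3,2) = 3 such orderings, each equally likely, so P = 3 × 4/33 = 4/11.

4/11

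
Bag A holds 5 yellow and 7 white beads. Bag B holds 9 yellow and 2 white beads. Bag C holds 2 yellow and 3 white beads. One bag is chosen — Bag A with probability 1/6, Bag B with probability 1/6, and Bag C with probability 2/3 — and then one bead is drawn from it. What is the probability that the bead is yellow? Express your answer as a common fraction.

From Bag A: P(yellow) = 5/12.
From Bag B: P(yellow) = 9/11.
From Bag C: P(yellow) = 2/5.
Total probability = (1/6)(5/12) + (1/6)(9/11) + (2/3)(2/5) = 1871/3960.

1871/3960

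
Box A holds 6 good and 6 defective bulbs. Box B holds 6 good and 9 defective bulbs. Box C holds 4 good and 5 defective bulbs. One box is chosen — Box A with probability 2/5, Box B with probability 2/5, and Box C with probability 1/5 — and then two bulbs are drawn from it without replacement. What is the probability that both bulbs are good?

From Box A: P(both good) = (6/12)(5/11) = 5/22.
From Box B: P(both good) = (6/15)(5/14) = 1/7.
From Box C: P(both good) = (4/9)(3/8) = 1/6.
Total probability = (2/5)(5/22) + (2/5)(1/7) + (1/5)(1/6) = 419/2310.

419/2310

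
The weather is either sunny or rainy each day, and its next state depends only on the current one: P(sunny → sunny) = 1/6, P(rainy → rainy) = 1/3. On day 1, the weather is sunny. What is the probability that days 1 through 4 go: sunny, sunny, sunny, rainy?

Day 1 is given. For each transition, use the conditional probability from the current state:
P(sunny | sunny) = 1/6; P(sunny | sunny) = 1/6; P(rainy | sunny) = 5/6.
P = 1/6 × 1/6 × 5/6 = 5/216.

5/216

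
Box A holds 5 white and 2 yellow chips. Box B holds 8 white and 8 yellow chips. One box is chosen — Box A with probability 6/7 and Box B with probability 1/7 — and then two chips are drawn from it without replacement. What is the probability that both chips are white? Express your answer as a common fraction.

From Box A: P(both white) = (5/7)(4/6) = 10/21.
From Box B: P(both white) = (8/16)(7/15) = 7/30.
Total probability = (6/7)(10/21) + (1/7)(7/30) = 649/1470.

649/1470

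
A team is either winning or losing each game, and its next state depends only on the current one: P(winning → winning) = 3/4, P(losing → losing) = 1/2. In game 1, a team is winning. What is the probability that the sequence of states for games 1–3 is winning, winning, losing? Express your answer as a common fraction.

3/16

Game 1 is given. For each transition, use the conditional probability from the current state:
P(winning | winning) = 3/4; P(losing | winning) = 1/4.
P = 3/4 × 1/4 = 3/16.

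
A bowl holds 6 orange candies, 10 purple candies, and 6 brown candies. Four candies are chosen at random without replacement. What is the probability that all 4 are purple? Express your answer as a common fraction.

P = 10/22 × 9/21 × 8/20 × 7/19 = 5040/175560 = 6/209.

6/209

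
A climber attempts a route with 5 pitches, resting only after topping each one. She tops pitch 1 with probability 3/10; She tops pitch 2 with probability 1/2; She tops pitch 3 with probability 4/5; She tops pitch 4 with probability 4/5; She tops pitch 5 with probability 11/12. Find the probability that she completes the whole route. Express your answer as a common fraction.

11/125

Multiplying along the chain,
P = 3/10 × 1/2 × 4/5 × 4/5 × 11/12 = 528/6000 = 11/125.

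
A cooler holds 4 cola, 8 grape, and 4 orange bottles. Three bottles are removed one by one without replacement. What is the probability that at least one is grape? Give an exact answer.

P(no grape) = 8/16 × 7/15 × 6/14 = 336/3360 = 1/10.
P(at least one) = 1 − 1/10 = 9/10.

9/10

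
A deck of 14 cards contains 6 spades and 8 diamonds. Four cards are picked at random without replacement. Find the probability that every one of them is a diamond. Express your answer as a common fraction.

10/143

P = 8/14 × 7/13 × 6/12 × 5/11 = 1680/24024 = 10/143.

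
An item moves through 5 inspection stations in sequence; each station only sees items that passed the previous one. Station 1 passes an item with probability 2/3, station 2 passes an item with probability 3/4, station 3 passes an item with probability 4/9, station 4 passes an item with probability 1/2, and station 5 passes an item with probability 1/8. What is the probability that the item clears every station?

The events are sequential, so multiply the conditional probabilities:
P = 2/3 × 3/4 × 4/9 × 1/2 × 1/8 = 24/1728 = 1/72.

1/72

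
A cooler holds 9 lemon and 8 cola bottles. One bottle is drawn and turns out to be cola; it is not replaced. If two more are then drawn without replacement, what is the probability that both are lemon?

3/10

After the first draw, 9 of the remaining 16 bottles are lemon.
P = 9/16 × 8/15 = 72/240 = 3/10.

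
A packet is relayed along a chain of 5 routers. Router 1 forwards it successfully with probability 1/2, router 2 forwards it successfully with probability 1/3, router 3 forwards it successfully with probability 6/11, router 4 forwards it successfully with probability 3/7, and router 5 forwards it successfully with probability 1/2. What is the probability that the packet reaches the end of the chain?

3/154

Multiplying along the chain,
P = 1/2 × 1/3 × 6/11 × 3/7 × 1/2 = 18/924 = 3/154.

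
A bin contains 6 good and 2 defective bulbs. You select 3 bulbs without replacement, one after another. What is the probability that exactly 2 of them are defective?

One ordering (defective drawn first) has probability 2/8 × 1/7 × 6/6 = 12/336 = 1/28.
There are C(3,2) = 3 such orderings, each equally likely, so P = 3 × 1/28 = 3/28.

3/28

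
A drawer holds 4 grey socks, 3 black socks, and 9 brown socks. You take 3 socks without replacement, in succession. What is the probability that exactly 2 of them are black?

39/560

One ordering (black drawn first) has probability 3/16 × 2/15 × 13/14 = 78/3360 = 13/560.
There are C(3,2) = 3 such orderings, each equally likely, so P = 3 × 13/560 = 39/560.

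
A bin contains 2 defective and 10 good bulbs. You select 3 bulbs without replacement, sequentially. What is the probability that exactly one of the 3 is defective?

9/22

One ordering (defective drawn first) has probability 2/12 × 10/11 × 9/10 = 180/1320 = 3/22.
There are C(3,1) = 3 such orderings, each equally likely, so P = 3 × 3/22 = 9/22.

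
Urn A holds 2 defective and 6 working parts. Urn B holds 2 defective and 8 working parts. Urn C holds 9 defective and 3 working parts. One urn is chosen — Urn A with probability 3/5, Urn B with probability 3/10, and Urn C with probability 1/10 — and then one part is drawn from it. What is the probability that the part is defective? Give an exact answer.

From Urn A: P(defective) = 2/8.
From Urn B: P(defective) = 2/10.
From Urn C: P(defective) = 9/12.
Total probability = (3/5)(2/8) + (3/10)(2/10) + (1/10)(9/12) = 57/200.

57/200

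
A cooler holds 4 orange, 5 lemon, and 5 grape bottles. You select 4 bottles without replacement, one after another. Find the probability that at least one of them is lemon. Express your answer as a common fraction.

125/143

P(no lemon) = 9/14 × 8/13 × 7/12 × 6/11 = 3024/24024 = 18/143.
P(at least one) = 1 − 18/143 = 125/143.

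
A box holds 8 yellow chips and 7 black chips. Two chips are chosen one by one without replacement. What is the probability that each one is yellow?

4/15

P(all yellow) = 8/15 × 7/14 = 56/210 = 4/15.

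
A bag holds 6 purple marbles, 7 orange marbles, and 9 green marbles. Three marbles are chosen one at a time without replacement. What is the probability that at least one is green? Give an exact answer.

57/70

P(no green) = 13/22 × 12/21 × 11/20 = 1716/9240 = 13/70.
P(at least one) = 1 − 13/70 = 57/70.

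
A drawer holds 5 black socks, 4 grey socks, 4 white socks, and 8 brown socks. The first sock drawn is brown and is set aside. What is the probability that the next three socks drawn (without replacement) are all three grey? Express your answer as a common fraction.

1/285

After the first draw, 4 of the remaining 20 socks are grey.
P = 4/20 × 3/19 × 2/18 = 24/6840 = 1/285.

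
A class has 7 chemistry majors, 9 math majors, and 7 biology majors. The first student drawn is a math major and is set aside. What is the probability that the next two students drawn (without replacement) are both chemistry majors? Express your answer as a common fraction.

After the first draw, 7 of the remaining 22 students are chemistry majors.
P = 7/22 × 6/21 = 42/462 = 1/11.

1/11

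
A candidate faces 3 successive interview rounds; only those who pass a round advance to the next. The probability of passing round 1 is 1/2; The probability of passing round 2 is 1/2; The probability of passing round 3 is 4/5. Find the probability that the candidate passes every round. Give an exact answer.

1/5

Each stage is reached only if all earlier stages succeed, so
P = 1/2 × 1/2 × 4/5 = 4/20 = 1/5.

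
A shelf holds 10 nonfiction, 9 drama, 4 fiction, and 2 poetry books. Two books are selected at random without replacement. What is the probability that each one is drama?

3/25

P = 9/25 × 8/24 = 72/600 = 3/25.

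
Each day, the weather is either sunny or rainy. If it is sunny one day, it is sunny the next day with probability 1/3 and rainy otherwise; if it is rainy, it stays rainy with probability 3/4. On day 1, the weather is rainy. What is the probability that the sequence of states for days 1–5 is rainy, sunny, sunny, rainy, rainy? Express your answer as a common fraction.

1/24

Day 1 is given. For each transition, use the conditional probability from the current state:
P(sunny | rainy) = 1/4; P(sunny | sunny) = 1/3; P(rainy | sunny) = 2/3; P(rainy | rainy) = 3/4.
P = 1/4 × 1/3 × 2/3 × 3/4 = 6/144 = 1/24.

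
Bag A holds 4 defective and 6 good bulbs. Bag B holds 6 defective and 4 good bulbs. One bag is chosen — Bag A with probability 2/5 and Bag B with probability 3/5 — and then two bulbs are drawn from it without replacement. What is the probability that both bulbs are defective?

From Bag A: P(both defective) = (4/10)(3/9) = 2/15.
From Bag B: P(both defective) = (6/10)(5/9) = 1/3.
Total probability = (2/5)(2/15) + (3/5)(1/3) = 19/75.

19/75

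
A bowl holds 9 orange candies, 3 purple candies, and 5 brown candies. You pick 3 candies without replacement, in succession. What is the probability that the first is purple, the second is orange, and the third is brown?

Chain rule:
P = 3/17 × 9/16 × 5/15 = 135/4080 = 9/272.

9/272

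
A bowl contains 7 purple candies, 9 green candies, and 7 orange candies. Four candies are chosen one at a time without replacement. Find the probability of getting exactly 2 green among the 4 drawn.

468/1265

One ordering (green drawn first) has probability 9/23 × 8/22 × 14/21 × 13/20 = 13104/212520 = 78/1265.
There are C(4,2) = 6 such orderings, each equally likely, so P = 6 × 78/1265 = 468/1265.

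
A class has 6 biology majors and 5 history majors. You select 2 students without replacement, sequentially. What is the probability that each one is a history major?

P(every draw is a history major) = 5/11 × 4/10 = 20/110 = 2/11.

2/11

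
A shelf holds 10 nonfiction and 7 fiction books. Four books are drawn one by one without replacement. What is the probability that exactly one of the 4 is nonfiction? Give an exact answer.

One ordering (nonfiction drawn first) has probability 10/17 × 7/16 × 6/15 × 5/14 = 2100/57120 = 5/136.
There are C(4,1) = 4 such orderings, each equally likely, so P = 4 × 5/136 = 5/34.

5/34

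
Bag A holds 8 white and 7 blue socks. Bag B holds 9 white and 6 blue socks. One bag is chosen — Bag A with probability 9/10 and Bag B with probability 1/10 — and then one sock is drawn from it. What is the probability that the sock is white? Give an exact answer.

27/50

From Bag A: P(white) = 8/15.
From Bag B: P(white) = 9/15.
Total probability = (9/10)(8/15) + (1/10)(9/15) = 27/50.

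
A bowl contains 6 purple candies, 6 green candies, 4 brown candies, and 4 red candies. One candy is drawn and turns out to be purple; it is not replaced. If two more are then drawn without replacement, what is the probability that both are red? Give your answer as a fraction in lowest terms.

2/57

With the first candy removed, 4 red remain out of 19.
P = 4/19 × 3/18 = 12/342 = 2/57.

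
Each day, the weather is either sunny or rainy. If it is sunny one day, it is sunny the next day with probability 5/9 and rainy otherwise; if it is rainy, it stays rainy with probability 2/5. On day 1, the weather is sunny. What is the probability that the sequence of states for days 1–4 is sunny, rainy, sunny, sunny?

Day 1 is given. For each transition, use the conditional probability from the current state:
P(rainy | sunny) = 4/9; P(sunny | rainy) = 3/5; P(sunny | sunny) = 5/9.
P = 4/9 × 3/5 × 5/9 = 60/405 = 4/27.

4/27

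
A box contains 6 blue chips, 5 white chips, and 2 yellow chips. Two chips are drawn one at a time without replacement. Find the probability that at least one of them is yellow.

23/78

P(no yellow) = 11/13 × 10/12 = 110/156 = 55/78.
P(at least one) = 1 − 55/78 = 23/78.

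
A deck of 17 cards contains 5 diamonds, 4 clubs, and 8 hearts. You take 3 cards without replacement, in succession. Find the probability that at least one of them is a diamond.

P(no diamonds) = 12/17 × 11/16 × 10/15 = 1320/4080 = 11/34.
P(at least one) = 1 − 11/34 = 23/34.

23/34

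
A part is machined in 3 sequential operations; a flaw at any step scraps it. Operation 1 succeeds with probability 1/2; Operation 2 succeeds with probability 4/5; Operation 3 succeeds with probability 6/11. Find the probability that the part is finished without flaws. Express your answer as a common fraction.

12/55

The events are sequential, so multiply the conditional probabilities:
P = 1/2 × 4/5 × 6/11 = 24/110 = 12/55.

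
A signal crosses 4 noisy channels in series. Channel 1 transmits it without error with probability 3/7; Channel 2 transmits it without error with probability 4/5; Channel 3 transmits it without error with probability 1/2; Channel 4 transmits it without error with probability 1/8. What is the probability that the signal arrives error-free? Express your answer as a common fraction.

Each stage is reached only if all earlier stages succeed, so
P = 3/7 × 4/5 × 1/2 × 1/8 = 12/560 = 3/140.

3/140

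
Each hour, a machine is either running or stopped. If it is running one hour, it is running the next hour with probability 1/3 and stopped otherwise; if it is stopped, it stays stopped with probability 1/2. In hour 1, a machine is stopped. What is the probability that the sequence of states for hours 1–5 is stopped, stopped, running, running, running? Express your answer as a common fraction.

1/36

Hour 1 is given. For each transition, use the conditional probability from the current state:
P(stopped | stopped) = 1/2; P(running | stopped) = 1/2; P(running | running) = 1/3; P(running | running) = 1/3.
P = 1/2 × 1/2 × 1/3 × 1/3 = 1/36.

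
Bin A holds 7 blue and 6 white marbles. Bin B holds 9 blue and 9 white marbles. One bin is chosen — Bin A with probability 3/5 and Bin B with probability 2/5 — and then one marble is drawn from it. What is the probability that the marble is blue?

From Bin A: P(blue) = 7/13.
From Bin B: P(blue) = 9/18.
Total probability = (3/5)(7/13) + (2/5)(9/18) = 34/65.

34/65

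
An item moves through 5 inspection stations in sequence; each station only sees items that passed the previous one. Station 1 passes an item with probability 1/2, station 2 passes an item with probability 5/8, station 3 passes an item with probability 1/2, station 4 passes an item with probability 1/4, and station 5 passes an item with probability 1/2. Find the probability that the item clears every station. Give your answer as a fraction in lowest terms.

5/256

The events are sequential, so multiply the conditional probabilities:
P = 1/2 × 5/8 × 1/2 × 1/4 × 1/2 = 5/256.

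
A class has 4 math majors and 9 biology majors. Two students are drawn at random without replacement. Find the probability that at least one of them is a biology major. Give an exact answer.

P(no biology majors) = 4/13 × 3/12 = 12/156 = 1/13.
P(at least one) = 1 − 1/13 = 12/13.

12/13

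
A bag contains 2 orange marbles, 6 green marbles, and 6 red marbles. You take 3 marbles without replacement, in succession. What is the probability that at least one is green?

P(no green) = 8/14 × 7/13 × 6/12 = 336/2184 = 2/13.
P(at least one) = 1 − 2/13 = 11/13.

11/13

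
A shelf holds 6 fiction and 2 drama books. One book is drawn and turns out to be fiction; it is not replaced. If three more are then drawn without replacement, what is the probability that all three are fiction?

2/7

After the first draw, 5 of the remaining 7 books are fiction.
P = 5/7 × 4/6 × 3/5 = 60/210 = 2/7.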